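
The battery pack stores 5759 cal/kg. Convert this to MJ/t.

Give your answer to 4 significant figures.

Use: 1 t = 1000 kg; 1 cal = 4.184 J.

24.10 MJ/t

5759 cal/kg × 4.184 J/cal = 24095.7 J/kg
24095.7 J/kg ÷ 1000000 J/MJ × 1000 kg/t = 24.0957 MJ/t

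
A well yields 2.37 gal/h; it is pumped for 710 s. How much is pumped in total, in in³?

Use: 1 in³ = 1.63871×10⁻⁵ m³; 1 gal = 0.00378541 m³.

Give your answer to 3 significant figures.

2.37 gal/h → 2.49206×10⁻⁶ m³/s
V = Q × t = 2.49206×10⁻⁶ × 710 = 0.00176936 m³
In in³: 0.00176936 / 1.63871×10⁻⁵ = 107.973 in³

108 in³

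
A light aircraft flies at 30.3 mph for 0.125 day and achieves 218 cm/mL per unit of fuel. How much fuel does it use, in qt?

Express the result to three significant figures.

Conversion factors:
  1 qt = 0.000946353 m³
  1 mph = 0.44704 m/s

70.9 qt

30.3 mph → 13.5453 m/s
0.125 day → 10800 s
d = v × t = 13.5453 × 10800 = 146289 m
218 cm/mL → 2.18×10⁶ m/m³
V = d / (distance per unit fuel) = 146289 / 2.18×10⁶ = 0.067105 m³
In qt: 0.067105 / 0.000946353 = 70.9091 qt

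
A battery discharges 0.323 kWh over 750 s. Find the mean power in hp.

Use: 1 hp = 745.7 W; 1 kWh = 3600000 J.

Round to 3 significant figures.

0.323 kWh × 3600000 → 1.1628×10⁶ J
P = E / t = 1.1628×10⁶ J / 750 s = 1550.4 W
1550.4 W ÷ (745.7 W/hp) = 2.07912 hp

2.08 hp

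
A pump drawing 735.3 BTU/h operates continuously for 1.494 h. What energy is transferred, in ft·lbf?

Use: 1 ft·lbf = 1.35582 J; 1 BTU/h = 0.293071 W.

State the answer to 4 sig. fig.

8.548×10⁵ ft·lbf

735.3 BTU/h × 0.293071 → 215.495 W
1.494 h × 3600 → 5378.4 s
E = P × t = 215.495 W × 5378.4 s = 1.15902×10⁶ J
1.15902×10⁶ J ÷ (1.35582 J/ft·lbf) = 854848 ft·lbf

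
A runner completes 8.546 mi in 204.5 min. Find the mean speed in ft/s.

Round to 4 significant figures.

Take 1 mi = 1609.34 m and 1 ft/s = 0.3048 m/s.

8.546 mi × 1609.34 = 13753.4 m
204.5 min × 60 = 12270 s
v = d / t = 13753.4 m / 12270 s = 1.1209 m/s
1.1209 m/s ÷ (0.3048 m/s/ft/s) = 3.67749 ft/s

3.677 ft/s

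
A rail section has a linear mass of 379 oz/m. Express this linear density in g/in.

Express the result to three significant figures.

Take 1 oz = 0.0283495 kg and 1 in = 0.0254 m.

273 g/in

379 oz/m × 0.0283495 kg/oz = 10.7445 kg/m
10.7445 kg/m ÷ 0.001 kg/g × 0.0254 m/in = 272.91 g/in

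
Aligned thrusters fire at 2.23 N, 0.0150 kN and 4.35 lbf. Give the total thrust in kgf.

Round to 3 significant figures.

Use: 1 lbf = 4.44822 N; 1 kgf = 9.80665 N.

3.73 kgf

2.23 N (already N)
0.0150 kN × 1000 = 15 N
4.35 lbf × 4.44822 = 19.3498 N
Sum: 2.23 + 15 + 19.3498 = 36.5798 N
In kgf: 36.5798 / 9.80665 = 3.7301 kgf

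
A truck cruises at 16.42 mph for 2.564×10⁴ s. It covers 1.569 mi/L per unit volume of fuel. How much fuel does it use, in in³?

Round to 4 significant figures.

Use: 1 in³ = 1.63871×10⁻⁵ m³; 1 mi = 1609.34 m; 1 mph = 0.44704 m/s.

16.42 mph → 7.3404 m/s
d = v × t = 7.3404 × 25640 = 188208 m
1.569 mi/L → 2.52505×10⁶ m/m³
V = d / (distance per unit fuel) = 188208 / 2.52505×10⁶ = 0.0745363 m³
In in³: 0.0745363 / 1.63871×10⁻⁵ = 4548.47 in³

4548 in³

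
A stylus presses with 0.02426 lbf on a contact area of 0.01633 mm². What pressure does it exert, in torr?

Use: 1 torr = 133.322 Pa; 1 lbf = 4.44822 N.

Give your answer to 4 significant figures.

0.02426 lbf × 4.44822 → 0.107914 N
0.01633 mm² × 10⁻⁶ → 1.633×10⁻⁸ m²
P = F / A = 0.107914 N / 1.633×10⁻⁸ m² = 6.60833×10⁶ Pa
6.60833×10⁶ Pa ÷ (133.322 Pa/torr) = 49566.7 torr

4.957×10⁴ torr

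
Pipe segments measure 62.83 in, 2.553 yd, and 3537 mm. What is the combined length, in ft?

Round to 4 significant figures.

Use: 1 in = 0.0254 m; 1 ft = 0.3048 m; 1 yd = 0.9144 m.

62.83 in × 0.0254 = 1.59588 m
2.553 yd × 0.9144 = 2.33446 m
3537 mm × 0.001 = 3.537 m
Total: 1.59588 + 2.33446 + 3.537 = 7.46734 m
In ft: 7.46734 / 0.3048 = 24.4991 ft

24.50 ft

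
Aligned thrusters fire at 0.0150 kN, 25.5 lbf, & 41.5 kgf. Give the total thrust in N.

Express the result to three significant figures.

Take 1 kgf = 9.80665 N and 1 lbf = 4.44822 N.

535 N

0.0150 kN × 1000 = 15 N
25.5 lbf × 4.44822 = 113.43 N
41.5 kgf × 9.80665 = 406.976 N
Total: 15 + 113.43 + 406.976 = 535.406 N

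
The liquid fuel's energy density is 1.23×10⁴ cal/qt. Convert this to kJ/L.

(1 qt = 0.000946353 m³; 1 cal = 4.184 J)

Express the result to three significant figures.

1.23×10⁴ cal/qt × 4.184 J/cal ÷ 0.000946353 m³/qt = 5.43806×10⁷ J/m³
5.43806×10⁷ J/m³ ÷ 1000 J/kJ × 0.001 m³/L = 54.3806 kJ/L

54.4 kJ/L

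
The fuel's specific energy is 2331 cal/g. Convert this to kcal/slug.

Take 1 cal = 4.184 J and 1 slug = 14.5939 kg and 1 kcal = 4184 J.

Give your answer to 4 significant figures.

3.402×10⁴ kcal/slug

2331 cal/g × 4.184 J/cal ÷ 0.001 kg/g = 9.7529×10⁶ J/kg
9.7529×10⁶ J/kg ÷ 4184 J/kcal × 14.5939 kg/slug = 34018.4 kcal/slug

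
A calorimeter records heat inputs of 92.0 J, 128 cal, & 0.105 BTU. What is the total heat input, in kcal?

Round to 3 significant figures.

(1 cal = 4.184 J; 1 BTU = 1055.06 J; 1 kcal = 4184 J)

92.0 J (already J)
128 cal × 4.184 = 535.552 J
0.105 BTU × 1055.06 = 110.781 J
Combined: 92 + 535.552 + 110.781 = 738.333 J
In kcal: 738.333 / 4184 = 0.176466 kcal

0.176 kcal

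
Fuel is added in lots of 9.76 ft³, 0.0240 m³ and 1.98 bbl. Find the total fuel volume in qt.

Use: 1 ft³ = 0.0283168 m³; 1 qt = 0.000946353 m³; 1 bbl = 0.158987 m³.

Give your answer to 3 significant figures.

650 qt

9.76 ft³ × 0.0283168 = 0.276372 m³
0.0240 m³ (already m³)
1.98 bbl × 0.158987 = 0.314794 m³
Total: 0.276372 + 0.024 + 0.314794 = 0.615166 m³
In qt: 0.615166 / 0.000946353 = 650.039 qt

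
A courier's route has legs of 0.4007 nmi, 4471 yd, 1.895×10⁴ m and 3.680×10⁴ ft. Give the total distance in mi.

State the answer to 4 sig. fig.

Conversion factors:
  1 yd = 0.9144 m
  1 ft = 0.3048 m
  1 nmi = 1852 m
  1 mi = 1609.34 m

0.4007 nmi × 1852 = 742.096 m
4471 yd × 0.9144 = 4088.28 m
1.895×10⁴ m (already m)
3.680×10⁴ ft × 0.3048 = 11216.6 m
Total: 742.096 + 4088.28 + 18950 + 11216.6 = 34997 m
In mi: 34997 / 1609.34 = 21.7462 mi

21.75 mi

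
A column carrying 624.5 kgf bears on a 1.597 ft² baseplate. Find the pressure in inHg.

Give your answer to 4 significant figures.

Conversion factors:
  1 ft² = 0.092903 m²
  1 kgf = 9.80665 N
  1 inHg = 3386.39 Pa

12.19 inHg

624.5 kgf × 9.80665 = 6124.25 N
1.597 ft² × 0.092903 = 0.148366 m²
P = F / A = 6124.25 N / 0.148366 m² = 41278 Pa
41278 Pa ÷ (3386.39 Pa/inHg) = 12.1894 inHg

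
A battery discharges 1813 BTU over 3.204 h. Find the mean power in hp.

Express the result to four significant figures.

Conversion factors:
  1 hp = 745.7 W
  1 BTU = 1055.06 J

0.2224 hp

1813 BTU × 1055.06 = 1.91282×10⁶ J
3.204 h × 3600 = 11534.4 s
P = E / t = 1.91282×10⁶ J / 11534.4 s = 165.836 W
165.836 W ÷ (745.7 W/hp) = 0.22239 hp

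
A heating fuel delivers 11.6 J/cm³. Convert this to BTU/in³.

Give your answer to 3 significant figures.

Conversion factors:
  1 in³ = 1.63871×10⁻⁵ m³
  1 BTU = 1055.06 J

0.180 BTU/in³

11.6 J/cm³ ÷ 10⁻⁶ m³/cm³ = 1.16×10⁷ J/m³
1.16×10⁷ J/m³ ÷ 1055.06 J/BTU × 1.63871×10⁻⁵ m³/in³ = 0.18017 BTU/in³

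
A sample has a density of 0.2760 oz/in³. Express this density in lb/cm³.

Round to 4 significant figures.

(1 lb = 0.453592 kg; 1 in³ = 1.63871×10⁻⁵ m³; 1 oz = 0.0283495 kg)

0.2760 oz/in³ × 0.0283495 kg/oz ÷ 1.63871×10⁻⁵ m³/in³ = 477.477 kg/m³
477.477 kg/m³ ÷ 0.453592 kg/lb × 10⁻⁶ m³/cm³ = 0.00105266 lb/cm³

0.001053 lb/cm³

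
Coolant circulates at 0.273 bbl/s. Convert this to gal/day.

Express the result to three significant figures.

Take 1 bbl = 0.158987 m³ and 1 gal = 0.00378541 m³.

9.91×10⁵ gal/day

0.273 bbl/s × 0.158987 m³/bbl = 0.0434035 m³/s
0.0434035 m³/s ÷ 0.00378541 m³/gal × 86400 s/day = 990662 gal/day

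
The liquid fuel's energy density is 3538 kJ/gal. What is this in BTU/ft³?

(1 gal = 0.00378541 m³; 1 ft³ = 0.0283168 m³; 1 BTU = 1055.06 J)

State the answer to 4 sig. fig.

2.508×10⁴ BTU/ft³

3538 kJ/gal × 1000 J/kJ ÷ 0.00378541 m³/gal = 9.34641×10⁸ J/m³
9.34641×10⁸ J/m³ ÷ 1055.06 J/BTU × 0.0283168 m³/ft³ = 25084.9 BTU/ft³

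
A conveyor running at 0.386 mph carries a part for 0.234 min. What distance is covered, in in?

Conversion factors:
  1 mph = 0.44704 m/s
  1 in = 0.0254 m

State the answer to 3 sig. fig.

95.4 in

0.386 mph × 0.44704 = 0.172557 m/s
0.234 min × 60 = 14.04 s
d = v × t = 0.172557 m/s × 14.04 s = 2.4227 m
2.4227 m ÷ (0.0254 m/in) = 95.3819 in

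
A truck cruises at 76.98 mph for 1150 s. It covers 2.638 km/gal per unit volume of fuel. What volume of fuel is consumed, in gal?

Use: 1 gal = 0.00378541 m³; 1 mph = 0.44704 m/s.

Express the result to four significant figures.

76.98 mph → 34.4131 m/s
d = v × t = 34.4131 × 1150 = 39575.1 m
2.638 km/gal → 696886 m/m³
V = d / (distance per unit fuel) = 39575.1 / 696886 = 0.0567885 m³
In gal: 0.0567885 / 0.00378541 = 15.0019 gal

15.00 gal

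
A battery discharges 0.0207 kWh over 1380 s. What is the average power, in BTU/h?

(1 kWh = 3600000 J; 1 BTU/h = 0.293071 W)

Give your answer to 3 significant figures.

0.0207 kWh × 3600000 = 74520 J
P = E / t = 74520 J / 1380 s = 54 W
54 W ÷ (0.293071 W/BTU/h) = 184.256 BTU/h

184 BTU/h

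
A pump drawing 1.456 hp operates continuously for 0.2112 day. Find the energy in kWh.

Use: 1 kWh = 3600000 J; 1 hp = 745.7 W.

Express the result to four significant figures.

1.456 hp × 745.7 = 1085.74 W
0.2112 day × 86400 = 18247.7 s
E = P × t = 1085.74 W × 18247.7 s = 1.98123×10⁷ J
1.98123×10⁷ J ÷ (3600000 J/kWh) = 5.50342 kWh

5.503 kWh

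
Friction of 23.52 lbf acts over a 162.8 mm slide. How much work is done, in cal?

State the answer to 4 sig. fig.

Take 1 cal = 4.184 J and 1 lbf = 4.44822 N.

23.52 lbf × 4.44822 → 104.622 N
162.8 mm × 0.001 → 0.1628 m
W = F × d = 104.622 N × 0.1628 m = 17.0325 J
17.0325 J ÷ (4.184 J/cal) = 4.07087 cal

4.071 cal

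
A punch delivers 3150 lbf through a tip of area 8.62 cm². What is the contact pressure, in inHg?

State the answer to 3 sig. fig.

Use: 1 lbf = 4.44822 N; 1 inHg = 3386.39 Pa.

3150 lbf × 4.44822 = 14011.9 N
8.62 cm² × 0.0001 = 8.62×10⁻⁴ m²
P = F / A = 14011.9 N / 8.62×10⁻⁴ m² = 1.62551×10⁷ Pa
1.62551×10⁷ Pa ÷ (3386.39 Pa/inHg) = 4800.13 inHg

4800 inHg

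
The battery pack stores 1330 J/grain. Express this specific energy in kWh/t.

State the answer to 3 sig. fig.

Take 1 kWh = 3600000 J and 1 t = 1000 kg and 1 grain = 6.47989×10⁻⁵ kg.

1330 J/grain ÷ 6.47989×10⁻⁵ kg/grain = 2.0525×10⁷ J/kg
2.0525×10⁷ J/kg ÷ 3600000 J/kWh × 1000 kg/t = 5701.39 kWh/t

5700 kWh/t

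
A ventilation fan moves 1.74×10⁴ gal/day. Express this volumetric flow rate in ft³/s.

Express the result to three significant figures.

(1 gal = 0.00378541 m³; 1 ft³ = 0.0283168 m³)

0.0269 ft³/s

1.74×10⁴ gal/day × 0.00378541 m³/gal ÷ 86400 s/day = 7.6234×10⁻⁴ m³/s
7.6234×10⁻⁴ m³/s ÷ 0.0283168 m³/ft³ = 0.0269218 ft³/s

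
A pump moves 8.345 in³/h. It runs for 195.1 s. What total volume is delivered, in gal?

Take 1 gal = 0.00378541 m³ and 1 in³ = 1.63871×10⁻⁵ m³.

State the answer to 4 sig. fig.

0.001958 gal

8.345 in³/h → 3.79862×10⁻⁸ m³/s
V = Q × t = 3.79862×10⁻⁸ × 195.1 = 7.41111×10⁻⁶ m³
In gal: 7.41111×10⁻⁶ / 0.00378541 = 0.00195781 gal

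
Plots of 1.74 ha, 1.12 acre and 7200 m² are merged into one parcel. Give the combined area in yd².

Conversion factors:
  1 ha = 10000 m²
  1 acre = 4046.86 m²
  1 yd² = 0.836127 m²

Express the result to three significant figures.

3.48×10⁴ yd²

1.74 ha × 10000 = 17400 m²
1.12 acre × 4046.86 = 4532.48 m²
7200 m² (already m²)
Total: 17400 + 4532.48 + 7200 = 29132.5 m²
In yd²: 29132.5 / 0.836127 = 34842.2 yd²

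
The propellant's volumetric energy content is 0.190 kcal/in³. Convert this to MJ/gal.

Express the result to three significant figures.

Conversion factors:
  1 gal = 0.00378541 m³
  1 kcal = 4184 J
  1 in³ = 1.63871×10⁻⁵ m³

0.190 kcal/in³ × 4184 J/kcal ÷ 1.63871×10⁻⁵ m³/in³ = 4.85113×10⁷ J/m³
4.85113×10⁷ J/m³ ÷ 1000000 J/MJ × 0.00378541 m³/gal = 0.183635 MJ/gal

0.184 MJ/gal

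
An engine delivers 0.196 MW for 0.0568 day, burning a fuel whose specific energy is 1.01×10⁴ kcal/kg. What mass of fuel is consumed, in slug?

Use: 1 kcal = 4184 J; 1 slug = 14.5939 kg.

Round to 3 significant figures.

0.196 MW → 196000 W
0.0568 day → 4907.52 s
E = P × t = 196000 × 4907.52 = 9.61874×10⁸ J
1.01×10⁴ kcal/kg → 4.22584×10⁷ J/kg
m = E / e_s = 9.61874×10⁸ / 4.22584×10⁷ = 22.7617 kg
In slug: 22.7617 / 14.5939 = 1.55967 slug

1.56 slug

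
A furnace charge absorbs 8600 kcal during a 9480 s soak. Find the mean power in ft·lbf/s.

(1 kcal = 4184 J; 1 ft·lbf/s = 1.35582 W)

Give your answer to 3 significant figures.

8600 kcal × 4184 = 3.59824×10⁷ J
P = E / t = 3.59824×10⁷ J / 9480 s = 3795.61 W
3795.61 W ÷ (1.35582 W/ft·lbf/s) = 2799.49 ft·lbf/s

2800 ft·lbf/s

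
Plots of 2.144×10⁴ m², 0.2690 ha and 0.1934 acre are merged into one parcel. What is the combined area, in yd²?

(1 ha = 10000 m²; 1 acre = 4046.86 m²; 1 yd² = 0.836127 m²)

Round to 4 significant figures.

2.980×10⁴ yd²

2.144×10⁴ m² (already m²)
0.2690 ha × 10000 = 2690 m²
0.1934 acre × 4046.86 = 782.663 m²
Sum: 21440 + 2690 + 782.663 = 24912.7 m²
In yd²: 24912.7 / 0.836127 = 29795.4 yd²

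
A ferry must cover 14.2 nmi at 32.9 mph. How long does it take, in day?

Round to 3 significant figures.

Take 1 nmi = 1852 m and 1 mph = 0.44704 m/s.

14.2 nmi × 1852 → 26298.4 m
32.9 mph × 0.44704 → 14.7076 m/s
t = d / v = 26298.4 m / 14.7076 m/s = 1788.08 s
1788.08 s ÷ (86400 s/day) = 0.0206954 day

0.0207 day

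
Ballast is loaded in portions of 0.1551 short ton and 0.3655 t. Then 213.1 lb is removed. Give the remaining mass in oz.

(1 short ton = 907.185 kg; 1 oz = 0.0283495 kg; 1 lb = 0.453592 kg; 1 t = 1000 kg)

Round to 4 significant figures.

1.445×10⁴ oz

0.1551 short ton × 907.185 = 140.704 kg
0.3655 t × 1000 = 365.5 kg
213.1 lb × 0.453592 = 96.6605 kg
Net: 140.704 + 365.5 − 96.6605 = 409.544 kg
In oz: 409.544 / 0.0283495 = 14446.3 oz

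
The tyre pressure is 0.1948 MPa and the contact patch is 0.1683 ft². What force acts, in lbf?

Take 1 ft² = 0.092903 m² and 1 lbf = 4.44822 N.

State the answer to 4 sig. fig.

0.1948 MPa × 1000000 = 194800 Pa
0.1683 ft² × 0.092903 = 0.0156356 m²
F = P × A = 194800 Pa × 0.0156356 m² = 3045.81 N
3045.81 N ÷ (4.44822 N/lbf) = 684.726 lbf

684.7 lbf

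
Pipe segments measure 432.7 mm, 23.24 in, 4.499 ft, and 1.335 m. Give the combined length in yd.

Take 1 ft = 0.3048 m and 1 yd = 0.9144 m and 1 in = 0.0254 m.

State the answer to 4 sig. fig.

432.7 mm × 0.001 = 0.4327 m
23.24 in × 0.0254 = 0.590296 m
4.499 ft × 0.3048 = 1.3713 m
1.335 m (already m)
Combined: 0.4327 + 0.590296 + 1.3713 + 1.335 = 3.7293 m
In yd: 3.7293 / 0.9144 = 4.07841 yd

4.078 yd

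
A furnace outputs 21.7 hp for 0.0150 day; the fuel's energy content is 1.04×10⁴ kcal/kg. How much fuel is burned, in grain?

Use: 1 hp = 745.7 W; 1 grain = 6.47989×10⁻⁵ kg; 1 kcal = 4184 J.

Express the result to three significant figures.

21.7 hp → 16181.7 W
0.0150 day → 1296 s
E = P × t = 16181.7 × 1296 = 2.09715×10⁷ J
1.04×10⁴ kcal/kg → 4.35136×10⁷ J/kg
m = E / e_s = 2.09715×10⁷ / 4.35136×10⁷ = 0.481953 kg
In grain: 0.481953 / 6.47989×10⁻⁵ = 7437.67 grain

7440 grain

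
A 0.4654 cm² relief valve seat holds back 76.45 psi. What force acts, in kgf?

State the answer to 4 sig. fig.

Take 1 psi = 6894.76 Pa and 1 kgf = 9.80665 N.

2.502 kgf

76.45 psi × 6894.76 = 527104 Pa
0.4654 cm² × 0.0001 = 4.654×10⁻⁵ m²
F = P × A = 527104 Pa × 4.654×10⁻⁵ m² = 24.5314 N
24.5314 N ÷ (9.80665 N/kgf) = 2.50151 kgf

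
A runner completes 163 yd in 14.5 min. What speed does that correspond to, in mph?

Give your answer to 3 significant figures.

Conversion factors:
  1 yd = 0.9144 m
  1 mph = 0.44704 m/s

0.383 mph

163 yd × 0.9144 → 149.047 m
14.5 min × 60 → 870 s
v = d / t = 149.047 m / 870 s = 0.171318 m/s
0.171318 m/s ÷ (0.44704 m/s/mph) = 0.383227 mph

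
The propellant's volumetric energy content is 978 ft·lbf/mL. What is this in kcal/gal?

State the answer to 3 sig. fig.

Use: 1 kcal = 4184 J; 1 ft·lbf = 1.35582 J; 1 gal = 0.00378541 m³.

978 ft·lbf/mL × 1.35582 J/ft·lbf ÷ 10⁻⁶ m³/mL = 1.32599×10⁹ J/m³
1.32599×10⁹ J/m³ ÷ 4184 J/kcal × 0.00378541 m³/gal = 1199.67 kcal/gal

1200 kcal/gal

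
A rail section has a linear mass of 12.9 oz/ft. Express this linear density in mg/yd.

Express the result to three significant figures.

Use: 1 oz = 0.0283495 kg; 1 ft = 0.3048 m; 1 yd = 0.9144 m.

12.9 oz/ft × 0.0283495 kg/oz ÷ 0.3048 m/ft = 1.19983 kg/m
1.19983 kg/m ÷ 10⁻⁶ kg/mg × 0.9144 m/yd = 1.09712×10⁶ mg/yd

1.10×10⁶ mg/yd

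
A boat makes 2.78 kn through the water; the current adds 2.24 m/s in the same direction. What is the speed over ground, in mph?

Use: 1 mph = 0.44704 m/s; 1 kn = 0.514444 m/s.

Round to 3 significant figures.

2.78 kn × 0.514444 → 1.43015 m/s
2.24 m/s (already m/s)
Combined: 1.43015 + 2.24 = 3.67015 m/s
In mph: 3.67015 / 0.44704 = 8.20989 mph

8.21 mph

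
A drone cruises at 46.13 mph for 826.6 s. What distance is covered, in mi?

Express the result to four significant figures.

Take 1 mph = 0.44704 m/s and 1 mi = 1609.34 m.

10.59 mi

46.13 mph × 0.44704 = 20.622 m/s
d = v × t = 20.622 m/s × 826.6 s = 17046.1 m
17046.1 m ÷ (1609.34 m/mi) = 10.592 mi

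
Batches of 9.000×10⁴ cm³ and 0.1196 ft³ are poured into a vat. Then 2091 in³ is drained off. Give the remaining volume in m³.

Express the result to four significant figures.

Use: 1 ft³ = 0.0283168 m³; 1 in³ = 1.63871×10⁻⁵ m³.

9.000×10⁴ cm³ × 10⁻⁶ = 0.09 m³
0.1196 ft³ × 0.0283168 = 0.00338669 m³
2091 in³ × 1.63871×10⁻⁵ = 0.0342654 m³
Result: 0.09 + 0.00338669 − 0.0342654 = 0.0591213 m³

0.05912 m³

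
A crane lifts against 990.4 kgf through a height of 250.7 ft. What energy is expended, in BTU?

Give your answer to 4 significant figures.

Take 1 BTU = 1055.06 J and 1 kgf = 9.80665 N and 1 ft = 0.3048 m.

990.4 kgf × 9.80665 = 9712.51 N
250.7 ft × 0.3048 = 76.4134 m
W = F × d = 9712.51 N × 76.4134 m = 742166 J
742166 J ÷ (1055.06 J/BTU) = 703.435 BTU

703.4 BTU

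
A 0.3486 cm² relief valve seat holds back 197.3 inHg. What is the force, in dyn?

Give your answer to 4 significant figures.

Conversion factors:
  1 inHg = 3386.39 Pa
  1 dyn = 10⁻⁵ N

2.329×10⁶ dyn

197.3 inHg × 3386.39 → 668135 Pa
0.3486 cm² × 0.0001 → 3.486×10⁻⁵ m²
F = P × A = 668135 Pa × 3.486×10⁻⁵ m² = 23.2912 N
23.2912 N ÷ (10⁻⁵ N/dyn) = 2.32912×10⁶ dyn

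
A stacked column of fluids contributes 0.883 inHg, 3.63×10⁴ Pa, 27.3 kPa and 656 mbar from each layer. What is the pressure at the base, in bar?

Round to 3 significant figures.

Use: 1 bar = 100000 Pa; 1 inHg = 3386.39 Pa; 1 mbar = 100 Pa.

0.883 inHg × 3386.39 → 2990.18 Pa
3.63×10⁴ Pa (already Pa)
27.3 kPa × 1000 → 27300 Pa
656 mbar × 100 → 65600 Pa
Total: 2990.18 + 36300 + 27300 + 65600 = 132190 Pa
In bar: 132190 / 100000 = 1.3219 bar

1.32 bar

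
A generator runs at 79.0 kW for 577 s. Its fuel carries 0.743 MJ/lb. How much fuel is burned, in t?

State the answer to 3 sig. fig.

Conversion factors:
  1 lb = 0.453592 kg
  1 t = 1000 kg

79.0 kW → 79000 W
E = P × t = 79000 × 577 = 4.5583×10⁷ J
0.743 MJ/lb → 1.63804×10⁶ J/kg
m = E / e_s = 4.5583×10⁷ / 1.63804×10⁶ = 27.8278 kg
In t: 27.8278 / 1000 = 0.0278278 t

0.0278 t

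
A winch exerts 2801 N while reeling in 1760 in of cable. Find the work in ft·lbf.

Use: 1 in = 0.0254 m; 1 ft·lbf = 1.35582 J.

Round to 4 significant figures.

1760 in × 0.0254 → 44.704 m
W = F × d = 2801 N × 44.704 m = 125216 J
125216 J ÷ (1.35582 J/ft·lbf) = 92354.4 ft·lbf

9.235×10⁴ ft·lbf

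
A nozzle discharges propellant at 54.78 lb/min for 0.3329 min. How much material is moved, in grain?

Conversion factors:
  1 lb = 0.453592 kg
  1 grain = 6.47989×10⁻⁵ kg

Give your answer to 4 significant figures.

54.78 lb/min → 0.414129 kg/s
0.3329 min → 19.974 s
m = ṁ × t = 0.414129 × 19.974 = 8.27181 kg
In grain: 8.27181 / 6.47989×10⁻⁵ = 127654 grain

1.277×10⁵ grain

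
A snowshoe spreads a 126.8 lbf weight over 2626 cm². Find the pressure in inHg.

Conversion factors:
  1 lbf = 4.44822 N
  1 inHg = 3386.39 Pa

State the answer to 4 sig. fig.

0.6343 inHg

126.8 lbf × 4.44822 = 564.034 N
2626 cm² × 0.0001 = 0.2626 m²
P = F / A = 564.034 N / 0.2626 m² = 2147.88 Pa
2147.88 Pa ÷ (3386.39 Pa/inHg) = 0.634268 inHg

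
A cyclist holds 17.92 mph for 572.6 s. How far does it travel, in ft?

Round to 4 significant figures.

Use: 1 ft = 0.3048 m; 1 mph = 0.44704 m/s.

1.505×10⁴ ft

17.92 mph × 0.44704 → 8.01096 m/s
d = v × t = 8.01096 m/s × 572.6 s = 4587.08 m
4587.08 m ÷ (0.3048 m/ft) = 15049.5 ft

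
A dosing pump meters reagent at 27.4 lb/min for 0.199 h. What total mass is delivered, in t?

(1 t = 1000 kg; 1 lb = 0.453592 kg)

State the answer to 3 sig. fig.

27.4 lb/min → 0.20714 kg/s
0.199 h → 716.4 s
m = ṁ × t = 0.20714 × 716.4 = 148.395 kg
In t: 148.395 / 1000 = 0.148395 t

0.148 t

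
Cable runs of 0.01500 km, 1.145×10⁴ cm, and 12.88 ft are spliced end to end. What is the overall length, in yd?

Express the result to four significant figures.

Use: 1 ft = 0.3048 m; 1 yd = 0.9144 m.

0.01500 km × 1000 = 15 m
1.145×10⁴ cm × 0.01 = 114.5 m
12.88 ft × 0.3048 = 3.92582 m
Sum: 15 + 114.5 + 3.92582 = 133.426 m
In yd: 133.426 / 0.9144 = 145.916 yd

145.9 yd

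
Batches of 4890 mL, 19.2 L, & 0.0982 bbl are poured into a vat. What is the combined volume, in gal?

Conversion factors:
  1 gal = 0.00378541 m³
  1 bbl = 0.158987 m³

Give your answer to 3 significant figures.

10.5 gal

4890 mL × 10⁻⁶ = 0.00489 m³
19.2 L × 0.001 = 0.0192 m³
0.0982 bbl × 0.158987 = 0.0156125 m³
Sum: 0.00489 + 0.0192 + 0.0156125 = 0.0397025 m³
In gal: 0.0397025 / 0.00378541 = 10.4883 gal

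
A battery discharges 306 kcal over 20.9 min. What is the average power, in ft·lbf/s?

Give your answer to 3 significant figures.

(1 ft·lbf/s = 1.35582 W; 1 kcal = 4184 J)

306 kcal × 4184 = 1.2803×10⁶ J
20.9 min × 60 = 1254 s
P = E / t = 1.2803×10⁶ J / 1254 s = 1020.97 W
1020.97 W ÷ (1.35582 W/ft·lbf/s) = 753.028 ft·lbf/s

753 ft·lbf/s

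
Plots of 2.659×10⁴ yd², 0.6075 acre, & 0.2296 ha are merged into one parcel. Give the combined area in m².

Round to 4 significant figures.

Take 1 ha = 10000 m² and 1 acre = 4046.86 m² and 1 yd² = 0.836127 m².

2.699×10⁴ m²

2.659×10⁴ yd² × 0.836127 = 22232.6 m²
0.6075 acre × 4046.86 = 2458.47 m²
0.2296 ha × 10000 = 2296 m²
Combined: 22232.6 + 2458.47 + 2296 = 26987.1 m²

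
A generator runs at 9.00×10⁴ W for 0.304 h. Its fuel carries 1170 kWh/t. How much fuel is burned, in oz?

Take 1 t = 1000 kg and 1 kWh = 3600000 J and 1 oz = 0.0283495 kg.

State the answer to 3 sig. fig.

0.304 h → 1094.4 s
E = P × t = 90000 × 1094.4 = 9.8496×10⁷ J
1170 kWh/t → 4.212×10⁶ J/kg
m = E / e_s = 9.8496×10⁷ / 4.212×10⁶ = 23.3846 kg
In oz: 23.3846 / 0.0283495 = 824.868 oz

825 oz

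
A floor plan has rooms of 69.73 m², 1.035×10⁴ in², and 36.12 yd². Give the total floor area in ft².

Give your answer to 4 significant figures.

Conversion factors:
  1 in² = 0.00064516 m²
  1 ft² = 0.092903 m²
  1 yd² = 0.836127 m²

1148 ft²

69.73 m² (already m²)
1.035×10⁴ in² × 0.00064516 = 6.67741 m²
36.12 yd² × 0.836127 = 30.2009 m²
Sum: 69.73 + 6.67741 + 30.2009 = 106.608 m²
In ft²: 106.608 / 0.092903 = 1147.52 ft²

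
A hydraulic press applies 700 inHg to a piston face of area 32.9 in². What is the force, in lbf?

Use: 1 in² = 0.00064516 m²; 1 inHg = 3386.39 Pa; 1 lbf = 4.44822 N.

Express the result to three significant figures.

700 inHg × 3386.39 → 2.37047×10⁶ Pa
32.9 in² × 0.00064516 → 0.0212258 m²
F = P × A = 2.37047×10⁶ Pa × 0.0212258 m² = 50315.1 N
50315.1 N ÷ (4.44822 N/lbf) = 11311.3 lbf

1.13×10⁴ lbf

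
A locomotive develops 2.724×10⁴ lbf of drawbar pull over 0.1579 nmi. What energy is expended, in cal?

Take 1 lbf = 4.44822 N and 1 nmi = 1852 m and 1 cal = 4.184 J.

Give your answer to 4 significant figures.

2.724×10⁴ lbf × 4.44822 → 121170 N
0.1579 nmi × 1852 → 292.431 m
W = F × d = 121170 N × 292.431 m = 3.54339×10⁷ J
3.54339×10⁷ J ÷ (4.184 J/cal) = 8.46891×10⁶ cal

8.469×10⁶ cal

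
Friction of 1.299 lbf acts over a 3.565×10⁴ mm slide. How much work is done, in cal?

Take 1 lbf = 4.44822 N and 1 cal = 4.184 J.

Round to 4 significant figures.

1.299 lbf × 4.44822 → 5.77824 N
3.565×10⁴ mm × 0.001 → 35.65 m
W = F × d = 5.77824 N × 35.65 m = 205.994 J
205.994 J ÷ (4.184 J/cal) = 49.2337 cal

49.23 cal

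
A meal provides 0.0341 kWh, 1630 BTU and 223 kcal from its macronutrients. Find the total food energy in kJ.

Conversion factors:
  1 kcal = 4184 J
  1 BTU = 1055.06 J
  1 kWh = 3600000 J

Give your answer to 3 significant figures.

0.0341 kWh × 3600000 → 122760 J
1630 BTU × 1055.06 → 1.71975×10⁶ J
223 kcal × 4184 → 933032 J
Sum: 122760 + 1.71975×10⁶ + 933032 = 2.77554×10⁶ J
In kJ: 2.77554×10⁶ / 1000 = 2775.54 kJ

2780 kJ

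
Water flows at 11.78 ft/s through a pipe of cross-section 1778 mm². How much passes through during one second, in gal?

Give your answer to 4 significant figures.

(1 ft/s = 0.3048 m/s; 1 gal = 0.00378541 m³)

1.686 gal

11.78 ft/s × 0.3048 = 3.59054 m/s
1778 mm² × 10⁻⁶ = 0.001778 m²
V = v × A × t = 3.59054 m/s × 0.001778 m² × 1 s = 0.00638398 m³
0.00638398 m³ ÷ (0.00378541 m³/gal) = 1.68647 gal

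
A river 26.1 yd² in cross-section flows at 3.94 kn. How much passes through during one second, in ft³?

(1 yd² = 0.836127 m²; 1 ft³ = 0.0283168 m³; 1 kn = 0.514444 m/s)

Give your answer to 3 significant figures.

1560 ft³

3.94 kn × 0.514444 = 2.02691 m/s
26.1 yd² × 0.836127 = 21.8229 m²
V = v × A × t = 2.02691 m/s × 21.8229 m² × 1 s = 44.2331 m³
44.2331 m³ ÷ (0.0283168 m³/ft³) = 1562.08 ft³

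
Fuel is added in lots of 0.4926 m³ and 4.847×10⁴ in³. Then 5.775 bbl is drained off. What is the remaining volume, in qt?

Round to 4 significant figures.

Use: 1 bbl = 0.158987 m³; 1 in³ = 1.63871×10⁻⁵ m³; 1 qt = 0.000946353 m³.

389.6 qt

0.4926 m³ (already m³)
4.847×10⁴ in³ × 1.63871×10⁻⁵ = 0.794283 m³
5.775 bbl × 0.158987 = 0.91815 m³
Sum: 0.4926 + 0.794283 − 0.91815 = 0.368733 m³
In qt: 0.368733 / 0.000946353 = 389.636 qt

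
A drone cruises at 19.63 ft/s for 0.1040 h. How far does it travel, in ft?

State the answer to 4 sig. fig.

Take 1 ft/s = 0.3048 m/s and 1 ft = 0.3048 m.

19.63 ft/s × 0.3048 = 5.98322 m/s
0.1040 h × 3600 = 374.4 s
d = v × t = 5.98322 m/s × 374.4 s = 2240.12 m
2240.12 m ÷ (0.3048 m/ft) = 7349.48 ft

7349 ft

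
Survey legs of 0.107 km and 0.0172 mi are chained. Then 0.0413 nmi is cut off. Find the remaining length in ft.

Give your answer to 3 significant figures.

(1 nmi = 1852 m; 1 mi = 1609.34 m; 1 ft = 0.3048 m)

191 ft

0.107 km × 1000 = 107 m
0.0172 mi × 1609.34 = 27.6806 m
0.0413 nmi × 1852 = 76.4876 m
Net: 107 + 27.6806 − 76.4876 = 58.193 m
In ft: 58.193 / 0.3048 = 190.922 ft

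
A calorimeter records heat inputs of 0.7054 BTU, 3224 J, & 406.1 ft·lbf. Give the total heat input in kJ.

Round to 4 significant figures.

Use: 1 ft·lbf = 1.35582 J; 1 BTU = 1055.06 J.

4.519 kJ

0.7054 BTU × 1055.06 = 744.239 J
3224 J (already J)
406.1 ft·lbf × 1.35582 = 550.599 J
Combined: 744.239 + 3224 + 550.599 = 4518.84 J
In kJ: 4518.84 / 1000 = 4.51884 kJ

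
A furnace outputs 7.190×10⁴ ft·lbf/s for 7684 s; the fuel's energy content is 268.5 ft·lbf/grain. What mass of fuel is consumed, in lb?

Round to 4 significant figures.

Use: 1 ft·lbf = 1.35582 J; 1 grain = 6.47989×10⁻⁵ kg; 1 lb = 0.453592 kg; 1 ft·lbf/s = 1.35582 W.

294.0 lb

7.190×10⁴ ft·lbf/s → 97483.5 W
E = P × t = 97483.5 × 7684 = 7.49063×10⁸ J
268.5 ft·lbf/grain → 5.61796×10⁶ J/kg
m = E / e_s = 7.49063×10⁸ / 5.61796×10⁶ = 133.334 kg
In lb: 133.334 / 0.453592 = 293.951 lb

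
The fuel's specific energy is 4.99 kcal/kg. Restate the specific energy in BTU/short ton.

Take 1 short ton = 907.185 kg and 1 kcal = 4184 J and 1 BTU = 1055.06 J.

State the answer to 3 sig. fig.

4.99 kcal/kg × 4184 J/kcal = 20878.2 J/kg
20878.2 J/kg ÷ 1055.06 J/BTU × 907.185 kg/short ton = 17952 BTU/short ton

1.80×10⁴ BTU/short ton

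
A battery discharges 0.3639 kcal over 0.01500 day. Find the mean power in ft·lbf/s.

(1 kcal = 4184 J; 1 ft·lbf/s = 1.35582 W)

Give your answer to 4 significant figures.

0.8665 ft·lbf/s

0.3639 kcal × 4184 = 1522.56 J
0.01500 day × 86400 = 1296 s
P = E / t = 1522.56 J / 1296 s = 1.17481 W
1.17481 W ÷ (1.35582 W/ft·lbf/s) = 0.866494 ft·lbf/s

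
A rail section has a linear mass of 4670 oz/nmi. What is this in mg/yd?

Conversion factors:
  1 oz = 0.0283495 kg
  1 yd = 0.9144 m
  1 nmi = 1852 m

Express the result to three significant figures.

4670 oz/nmi × 0.0283495 kg/oz ÷ 1852 m/nmi = 0.0714861 kg/m
0.0714861 kg/m ÷ 10⁻⁶ kg/mg × 0.9144 m/yd = 65366.9 mg/yd

6.54×10⁴ mg/yd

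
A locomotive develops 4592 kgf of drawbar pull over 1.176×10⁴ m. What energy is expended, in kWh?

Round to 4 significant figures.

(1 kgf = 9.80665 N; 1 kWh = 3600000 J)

147.1 kWh

4592 kgf × 9.80665 = 45032.1 N
W = F × d = 45032.1 N × 11760 m = 5.29577×10⁸ J
5.29577×10⁸ J ÷ (3600000 J/kWh) = 147.105 kWh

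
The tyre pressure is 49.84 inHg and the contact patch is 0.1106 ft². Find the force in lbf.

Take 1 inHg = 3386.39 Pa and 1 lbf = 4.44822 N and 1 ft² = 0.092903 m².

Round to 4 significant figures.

49.84 inHg × 3386.39 → 168778 Pa
0.1106 ft² × 0.092903 → 0.0102751 m²
F = P × A = 168778 Pa × 0.0102751 m² = 1734.21 N
1734.21 N ÷ (4.44822 N/lbf) = 389.866 lbf

389.9 lbf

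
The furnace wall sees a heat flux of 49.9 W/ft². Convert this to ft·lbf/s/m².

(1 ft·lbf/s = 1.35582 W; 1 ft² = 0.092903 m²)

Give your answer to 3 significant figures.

49.9 W/ft² ÷ 0.092903 m²/ft² = 537.119 W/m²
537.119 W/m² ÷ 1.35582 W/ft·lbf/s = 396.158 ft·lbf/s/m²

396 ft·lbf/s/m²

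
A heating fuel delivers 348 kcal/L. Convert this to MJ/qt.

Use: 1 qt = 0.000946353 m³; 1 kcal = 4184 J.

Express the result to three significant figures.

348 kcal/L × 4184 J/kcal ÷ 0.001 m³/L = 1.45603×10⁹ J/m³
1.45603×10⁹ J/m³ ÷ 1000000 J/MJ × 0.000946353 m³/qt = 1.37792 MJ/qt

1.38 MJ/qt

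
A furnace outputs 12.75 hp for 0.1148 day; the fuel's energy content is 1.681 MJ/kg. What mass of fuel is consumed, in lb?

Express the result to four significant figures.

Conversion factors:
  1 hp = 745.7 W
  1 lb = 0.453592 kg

123.7 lb

12.75 hp → 9507.68 W
0.1148 day → 9918.72 s
E = P × t = 9507.68 × 9918.72 = 9.4304×10⁷ J
1.681 MJ/kg → 1.681×10⁶ J/kg
m = E / e_s = 9.4304×10⁷ / 1.681×10⁶ = 56.0999 kg
In lb: 56.0999 / 0.453592 = 123.679 lb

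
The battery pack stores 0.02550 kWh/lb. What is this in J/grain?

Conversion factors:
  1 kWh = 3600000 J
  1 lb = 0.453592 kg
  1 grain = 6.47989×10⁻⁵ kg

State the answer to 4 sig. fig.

13.11 J/grain

0.02550 kWh/lb × 3600000 J/kWh ÷ 0.453592 kg/lb = 202385 J/kg
202385 J/kg × 6.47989×10⁻⁵ kg/grain = 13.1143 J/grain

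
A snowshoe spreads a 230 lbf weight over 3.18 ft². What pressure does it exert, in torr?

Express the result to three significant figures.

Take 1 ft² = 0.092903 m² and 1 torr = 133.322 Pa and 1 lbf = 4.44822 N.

26.0 torr

230 lbf × 4.44822 → 1023.09 N
3.18 ft² × 0.092903 → 0.295432 m²
P = F / A = 1023.09 N / 0.295432 m² = 3463.03 Pa
3463.03 Pa ÷ (133.322 Pa/torr) = 25.9749 torr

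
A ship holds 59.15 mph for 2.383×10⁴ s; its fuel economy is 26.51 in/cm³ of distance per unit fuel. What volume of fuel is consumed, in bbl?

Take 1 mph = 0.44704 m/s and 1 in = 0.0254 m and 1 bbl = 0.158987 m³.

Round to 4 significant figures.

5.886 bbl

59.15 mph → 26.4424 m/s
d = v × t = 26.4424 × 23830 = 630122 m
26.51 in/cm³ → 673354 m/m³
V = d / (distance per unit fuel) = 630122 / 673354 = 0.935796 m³
In bbl: 0.935796 / 0.158987 = 5.88599 bbl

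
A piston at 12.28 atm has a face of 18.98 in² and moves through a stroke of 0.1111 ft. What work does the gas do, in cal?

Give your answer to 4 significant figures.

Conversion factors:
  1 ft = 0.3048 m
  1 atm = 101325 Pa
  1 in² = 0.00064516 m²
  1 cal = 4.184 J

12.28 atm → 1.24427×10⁶ Pa
18.98 in² → 0.0122451 m²
F = P × A = 1.24427×10⁶ × 0.0122451 = 15236.2 N
0.1111 ft → 0.0338633 m
W = F × d = 15236.2 × 0.0338633 = 515.948 J
In cal: 515.948 / 4.184 = 123.315 cal

123.3 cal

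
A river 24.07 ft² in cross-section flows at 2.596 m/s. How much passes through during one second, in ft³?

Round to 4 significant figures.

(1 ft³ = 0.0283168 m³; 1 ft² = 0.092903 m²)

205.0 ft³

24.07 ft² × 0.092903 = 2.23618 m²
V = v × A × t = 2.596 m/s × 2.23618 m² × 1 s = 5.80512 m³
5.80512 m³ ÷ (0.0283168 m³/ft³) = 205.006 ft³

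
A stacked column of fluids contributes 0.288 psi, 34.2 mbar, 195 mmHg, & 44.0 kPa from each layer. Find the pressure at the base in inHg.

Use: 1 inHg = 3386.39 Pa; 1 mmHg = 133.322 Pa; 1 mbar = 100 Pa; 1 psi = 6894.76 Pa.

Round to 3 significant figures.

0.288 psi × 6894.76 = 1985.69 Pa
34.2 mbar × 100 = 3420 Pa
195 mmHg × 133.322 = 25997.8 Pa
44.0 kPa × 1000 = 44000 Pa
Combined: 1985.69 + 3420 + 25997.8 + 44000 = 75403.5 Pa
In inHg: 75403.5 / 3386.39 = 22.2666 inHg

22.3 inHg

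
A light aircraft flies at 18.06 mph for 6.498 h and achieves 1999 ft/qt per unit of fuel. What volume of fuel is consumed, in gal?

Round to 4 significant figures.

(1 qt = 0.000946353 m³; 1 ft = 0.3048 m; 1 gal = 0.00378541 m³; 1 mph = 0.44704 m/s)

77.49 gal

18.06 mph → 8.07354 m/s
6.498 h → 23392.8 s
d = v × t = 8.07354 × 23392.8 = 188863 m
1999 ft/qt → 643835 m/m³
V = d / (distance per unit fuel) = 188863 / 643835 = 0.293341 m³
In gal: 0.293341 / 0.00378541 = 77.4925 gal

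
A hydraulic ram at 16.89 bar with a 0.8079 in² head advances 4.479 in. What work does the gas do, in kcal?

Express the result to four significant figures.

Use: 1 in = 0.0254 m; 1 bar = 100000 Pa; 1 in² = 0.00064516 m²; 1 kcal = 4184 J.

0.02394 kcal

16.89 bar → 1.689×10⁶ Pa
0.8079 in² → 5.21225×10⁻⁴ m²
F = P × A = 1.689×10⁶ × 5.21225×10⁻⁴ = 880.349 N
4.479 in → 0.113767 m
W = F × d = 880.349 × 0.113767 = 100.155 J
In kcal: 100.155 / 4184 = 0.0239376 kcal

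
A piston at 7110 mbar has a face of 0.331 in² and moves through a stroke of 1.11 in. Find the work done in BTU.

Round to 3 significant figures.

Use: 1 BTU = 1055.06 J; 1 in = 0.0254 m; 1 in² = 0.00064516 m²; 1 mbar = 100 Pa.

0.00406 BTU

7110 mbar → 711000 Pa
0.331 in² → 2.13548×10⁻⁴ m²
F = P × A = 711000 × 2.13548×10⁻⁴ = 151.833 N
1.11 in → 0.028194 m
W = F × d = 151.833 × 0.028194 = 4.28078 J
In BTU: 4.28078 / 1055.06 = 0.00405738 BTU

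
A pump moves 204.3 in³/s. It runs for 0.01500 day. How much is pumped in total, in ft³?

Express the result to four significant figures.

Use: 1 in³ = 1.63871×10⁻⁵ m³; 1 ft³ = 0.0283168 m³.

153.2 ft³

204.3 in³/s → 0.00334788 m³/s
0.01500 day → 1296 s
V = Q × t = 0.00334788 × 1296 = 4.33885 m³
In ft³: 4.33885 / 0.0283168 = 153.225 ft³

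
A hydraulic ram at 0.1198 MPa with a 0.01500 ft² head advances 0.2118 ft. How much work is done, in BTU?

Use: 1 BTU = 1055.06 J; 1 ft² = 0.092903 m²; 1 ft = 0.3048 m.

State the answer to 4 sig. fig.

0.1198 MPa → 119800 Pa
0.01500 ft² → 0.00139354 m²
F = P × A = 119800 × 0.00139354 = 166.946 N
0.2118 ft → 0.0645566 m
W = F × d = 166.946 × 0.0645566 = 10.7775 J
In BTU: 10.7775 / 1055.06 = 0.0102151 BTU

0.01022 BTU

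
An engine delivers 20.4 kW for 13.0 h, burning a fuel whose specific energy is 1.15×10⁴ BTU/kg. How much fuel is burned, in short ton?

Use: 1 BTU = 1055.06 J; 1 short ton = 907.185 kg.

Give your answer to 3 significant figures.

0.0867 short ton

20.4 kW → 20400 W
13.0 h → 46800 s
E = P × t = 20400 × 46800 = 9.5472×10⁸ J
1.15×10⁴ BTU/kg → 1.21332×10⁷ J/kg
m = E / e_s = 9.5472×10⁸ / 1.21332×10⁷ = 78.6866 kg
In short ton: 78.6866 / 907.185 = 0.0867371 short ton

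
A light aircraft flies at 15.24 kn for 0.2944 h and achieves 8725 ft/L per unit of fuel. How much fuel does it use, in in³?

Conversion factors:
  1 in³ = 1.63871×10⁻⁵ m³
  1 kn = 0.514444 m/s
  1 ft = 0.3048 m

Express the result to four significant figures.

15.24 kn → 7.84013 m/s
0.2944 h → 1059.84 s
d = v × t = 7.84013 × 1059.84 = 8309.28 m
8725 ft/L → 2.65938×10⁶ m/m³
V = d / (distance per unit fuel) = 8309.28 / 2.65938×10⁶ = 0.00312452 m³
In in³: 0.00312452 / 1.63871×10⁻⁵ = 190.669 in³

190.7 in³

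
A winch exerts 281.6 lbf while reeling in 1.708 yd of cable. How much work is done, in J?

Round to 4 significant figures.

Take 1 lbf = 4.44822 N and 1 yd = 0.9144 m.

281.6 lbf × 4.44822 = 1252.62 N
1.708 yd × 0.9144 = 1.5618 m
W = F × d = 1252.62 N × 1.5618 m = 1956.34 J

1956 J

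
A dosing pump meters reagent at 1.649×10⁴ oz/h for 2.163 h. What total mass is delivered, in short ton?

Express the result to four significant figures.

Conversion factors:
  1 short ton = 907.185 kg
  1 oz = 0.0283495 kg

1.115 short ton

1.649×10⁴ oz/h → 0.129856 kg/s
2.163 h → 7786.8 s
m = ṁ × t = 0.129856 × 7786.8 = 1011.16 kg
In short ton: 1011.16 / 907.185 = 1.11461 short ton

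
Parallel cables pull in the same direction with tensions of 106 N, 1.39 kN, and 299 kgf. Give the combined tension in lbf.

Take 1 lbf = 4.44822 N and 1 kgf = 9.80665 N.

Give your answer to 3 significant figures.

995 lbf

106 N (already N)
1.39 kN × 1000 = 1390 N
299 kgf × 9.80665 = 2932.19 N
Combined: 106 + 1390 + 2932.19 = 4428.19 N
In lbf: 4428.19 / 4.44822 = 995.497 lbf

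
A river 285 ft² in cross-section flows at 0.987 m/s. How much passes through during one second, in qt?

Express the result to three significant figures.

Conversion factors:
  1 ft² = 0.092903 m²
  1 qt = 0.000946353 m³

2.76×10⁴ qt

285 ft² × 0.092903 → 26.4774 m²
V = v × A × t = 0.987 m/s × 26.4774 m² × 1 s = 26.1332 m³
26.1332 m³ ÷ (0.000946353 m³/qt) = 27614.6 qt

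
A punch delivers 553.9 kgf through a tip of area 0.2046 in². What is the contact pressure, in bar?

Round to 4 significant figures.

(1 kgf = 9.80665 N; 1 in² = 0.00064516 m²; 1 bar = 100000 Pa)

411.5 bar

553.9 kgf × 9.80665 → 5431.9 N
0.2046 in² × 0.00064516 → 1.32×10⁻⁴ m²
P = F / A = 5431.9 N / 1.32×10⁻⁴ m² = 4.11508×10⁷ Pa
4.11508×10⁷ Pa ÷ (100000 Pa/bar) = 411.508 bar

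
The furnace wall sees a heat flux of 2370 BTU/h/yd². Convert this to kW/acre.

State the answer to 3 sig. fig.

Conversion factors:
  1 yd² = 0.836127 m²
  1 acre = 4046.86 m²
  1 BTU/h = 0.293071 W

2370 BTU/h/yd² × 0.293071 W/BTU/h ÷ 0.836127 m²/yd² = 830.709 W/m²
830.709 W/m² ÷ 1000 W/kW × 4046.86 m²/acre = 3361.76 kW/acre

3360 kW/acre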